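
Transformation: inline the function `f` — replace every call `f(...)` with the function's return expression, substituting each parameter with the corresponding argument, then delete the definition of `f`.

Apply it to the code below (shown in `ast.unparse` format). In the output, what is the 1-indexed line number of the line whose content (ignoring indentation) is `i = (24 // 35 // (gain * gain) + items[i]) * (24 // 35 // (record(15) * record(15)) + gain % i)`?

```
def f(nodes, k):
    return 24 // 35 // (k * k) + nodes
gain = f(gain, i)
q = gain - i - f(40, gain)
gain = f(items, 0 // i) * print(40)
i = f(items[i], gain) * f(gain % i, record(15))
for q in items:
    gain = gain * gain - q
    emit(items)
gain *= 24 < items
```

Transformed code:
gain = 24 // 35 // (i * i) + gain
q = gain - i - (24 // 35 // (gain * gain) + 40)
gain = (24 // 35 // (0 // i * (0 // i)) + items) * print(40)
i = (24 // 35 // (gain * gain) + items[i]) * (24 // 35 // (record(15) * record(15)) + gain % i)
for q in items:
    gain = gain * gain - q
    emit(items)
gain *= 24 < items

4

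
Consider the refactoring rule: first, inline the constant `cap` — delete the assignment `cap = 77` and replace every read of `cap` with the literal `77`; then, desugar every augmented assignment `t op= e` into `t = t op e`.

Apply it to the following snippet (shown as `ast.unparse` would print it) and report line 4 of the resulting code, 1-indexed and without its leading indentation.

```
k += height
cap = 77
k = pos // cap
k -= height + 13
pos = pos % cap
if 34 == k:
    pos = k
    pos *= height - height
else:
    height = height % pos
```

pos = pos % 77

Transformed code:
k = k + height
k = pos // 77
k = k - (height + 13)
pos = pos % 77
if 34 == k:
    pos = k
    pos = pos * (height - height)
else:
    height = height % pos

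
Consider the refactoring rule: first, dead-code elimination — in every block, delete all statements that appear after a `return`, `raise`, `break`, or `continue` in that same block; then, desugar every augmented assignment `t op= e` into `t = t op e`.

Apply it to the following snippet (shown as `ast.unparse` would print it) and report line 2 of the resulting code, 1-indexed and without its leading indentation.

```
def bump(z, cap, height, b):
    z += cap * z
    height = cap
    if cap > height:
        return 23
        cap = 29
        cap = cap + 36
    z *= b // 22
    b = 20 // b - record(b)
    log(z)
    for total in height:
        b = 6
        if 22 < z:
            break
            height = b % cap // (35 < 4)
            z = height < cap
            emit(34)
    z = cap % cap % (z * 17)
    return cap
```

z = z + cap * z

Transformed code:
def bump(z, cap, height, b):
    z = z + cap * z
    height = cap
    if cap > height:
        return 23
    z = z * (b // 22)
    b = 20 // b - record(b)
    log(z)
    for total in height:
        b = 6
        if 22 < z:
            break
    z = cap % cap % (z * 17)
    return cap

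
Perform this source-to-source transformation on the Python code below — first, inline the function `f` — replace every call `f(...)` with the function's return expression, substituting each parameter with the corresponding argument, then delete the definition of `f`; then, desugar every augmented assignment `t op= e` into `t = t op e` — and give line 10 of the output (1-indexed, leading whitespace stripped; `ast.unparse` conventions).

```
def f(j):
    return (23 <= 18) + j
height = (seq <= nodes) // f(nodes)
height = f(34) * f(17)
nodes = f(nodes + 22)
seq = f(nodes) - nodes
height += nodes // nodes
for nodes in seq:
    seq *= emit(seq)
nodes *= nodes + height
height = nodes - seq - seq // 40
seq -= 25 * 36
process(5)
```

Transformed code:
height = (seq <= nodes) // ((23 <= 18) + nodes)
height = ((23 <= 18) + 34) * ((23 <= 18) + 17)
nodes = (23 <= 18) + (nodes + 22)
seq = (23 <= 18) + nodes - nodes
height = height + nodes // nodes
for nodes in seq:
    seq = seq * emit(seq)
nodes = nodes * (nodes + height)
height = nodes - seq - seq // 40
seq = seq - 25 * 36
process(5)

seq = seq - 25 * 36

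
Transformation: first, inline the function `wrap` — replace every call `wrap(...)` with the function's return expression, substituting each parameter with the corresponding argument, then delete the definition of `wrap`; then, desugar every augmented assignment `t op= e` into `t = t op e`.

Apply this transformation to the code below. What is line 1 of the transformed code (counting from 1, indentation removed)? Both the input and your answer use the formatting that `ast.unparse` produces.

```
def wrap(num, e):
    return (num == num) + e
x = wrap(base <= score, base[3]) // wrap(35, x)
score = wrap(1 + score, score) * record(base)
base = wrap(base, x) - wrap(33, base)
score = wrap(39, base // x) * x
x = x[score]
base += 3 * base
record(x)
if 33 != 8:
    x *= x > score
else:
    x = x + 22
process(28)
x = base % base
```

Transformed code:
x = (((base <= score) == (base <= score)) + base[3]) // ((35 == 35) + x)
score = ((1 + score == 1 + score) + score) * record(base)
base = (base == base) + x - ((33 == 33) + base)
score = ((39 == 39) + base // x) * x
x = x[score]
base = base + 3 * base
record(x)
if 33 != 8:
    x = x * (x > score)
else:
    x = x + 22
process(28)
x = base % base

x = (((base <= score) == (base <= score)) + base[3]) // ((35 == 35) + x)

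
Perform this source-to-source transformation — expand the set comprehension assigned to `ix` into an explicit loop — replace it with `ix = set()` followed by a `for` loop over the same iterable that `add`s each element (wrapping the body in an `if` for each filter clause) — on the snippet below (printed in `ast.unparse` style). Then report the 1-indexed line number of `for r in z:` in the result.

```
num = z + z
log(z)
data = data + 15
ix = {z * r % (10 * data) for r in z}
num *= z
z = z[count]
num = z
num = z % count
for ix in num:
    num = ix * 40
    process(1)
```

Transformed code:
num = z + z
log(z)
data = data + 15
ix = set()
for r in z:
    ix.add(z * r % (10 * data))
num *= z
z = z[count]
num = z
num = z % count
for ix in num:
    num = ix * 40
    process(1)

5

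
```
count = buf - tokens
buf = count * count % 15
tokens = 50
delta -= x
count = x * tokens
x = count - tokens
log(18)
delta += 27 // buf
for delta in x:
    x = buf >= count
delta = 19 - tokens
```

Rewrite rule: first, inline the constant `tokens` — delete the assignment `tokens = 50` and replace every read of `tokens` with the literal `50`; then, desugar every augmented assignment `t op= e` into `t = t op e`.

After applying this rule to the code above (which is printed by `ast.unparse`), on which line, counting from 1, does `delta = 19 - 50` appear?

Transformed code:
count = buf - 50
buf = count * count % 15
delta = delta - x
count = x * 50
x = count - 50
log(18)
delta = delta + 27 // buf
for delta in x:
    x = buf >= count
delta = 19 - 50

10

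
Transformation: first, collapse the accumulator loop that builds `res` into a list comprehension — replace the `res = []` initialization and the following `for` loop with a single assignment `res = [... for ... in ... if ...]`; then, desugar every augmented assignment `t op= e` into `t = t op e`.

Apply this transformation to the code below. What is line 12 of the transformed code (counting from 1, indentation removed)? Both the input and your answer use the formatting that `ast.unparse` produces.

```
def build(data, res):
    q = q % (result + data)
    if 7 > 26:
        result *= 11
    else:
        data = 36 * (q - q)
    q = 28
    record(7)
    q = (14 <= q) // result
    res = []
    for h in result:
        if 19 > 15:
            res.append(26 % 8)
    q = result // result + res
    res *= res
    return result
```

Transformed code:
def build(data, res):
    q = q % (result + data)
    if 7 > 26:
        result = result * 11
    else:
        data = 36 * (q - q)
    q = 28
    record(7)
    q = (14 <= q) // result
    res = [26 % 8 for h in result if 19 > 15]
    q = result // result + res
    res = res * res
    return result

res = res * res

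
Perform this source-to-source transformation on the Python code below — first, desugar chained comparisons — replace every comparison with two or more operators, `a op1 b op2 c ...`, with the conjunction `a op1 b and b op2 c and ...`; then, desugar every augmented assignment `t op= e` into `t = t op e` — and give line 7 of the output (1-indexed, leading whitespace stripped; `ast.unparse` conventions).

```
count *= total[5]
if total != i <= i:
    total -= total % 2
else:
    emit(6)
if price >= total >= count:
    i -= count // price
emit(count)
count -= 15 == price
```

Transformed code:
count = count * total[5]
if total != i and i <= i:
    total = total - total % 2
else:
    emit(6)
if price >= total and total >= count:
    i = i - count // price
emit(count)
count = count - (15 == price)

i = i - count // price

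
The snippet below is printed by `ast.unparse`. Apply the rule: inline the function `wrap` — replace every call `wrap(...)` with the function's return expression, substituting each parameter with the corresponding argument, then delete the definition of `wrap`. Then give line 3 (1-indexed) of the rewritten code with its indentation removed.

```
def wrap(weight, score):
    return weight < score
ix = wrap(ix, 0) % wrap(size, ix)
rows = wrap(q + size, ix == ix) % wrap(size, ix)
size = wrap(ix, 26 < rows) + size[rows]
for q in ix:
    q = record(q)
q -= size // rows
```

Transformed code:
ix = (ix < 0) % (size < ix)
rows = (q + size < (ix == ix)) % (size < ix)
size = (ix < (26 < rows)) + size[rows]
for q in ix:
    q = record(q)
q -= size // rows

size = (ix < (26 < rows)) + size[rows]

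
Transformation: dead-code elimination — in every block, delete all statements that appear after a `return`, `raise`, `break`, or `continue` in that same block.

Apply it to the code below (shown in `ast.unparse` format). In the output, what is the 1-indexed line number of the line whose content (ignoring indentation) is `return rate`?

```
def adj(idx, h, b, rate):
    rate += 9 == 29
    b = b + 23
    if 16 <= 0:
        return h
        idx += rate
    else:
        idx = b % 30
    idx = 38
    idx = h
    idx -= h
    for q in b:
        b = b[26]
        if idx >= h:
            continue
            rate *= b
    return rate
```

15

Transformed code:
def adj(idx, h, b, rate):
    rate += 9 == 29
    b = b + 23
    if 16 <= 0:
        return h
    else:
        idx = b % 30
    idx = 38
    idx = h
    idx -= h
    for q in b:
        b = b[26]
        if idx >= h:
            continue
    return rate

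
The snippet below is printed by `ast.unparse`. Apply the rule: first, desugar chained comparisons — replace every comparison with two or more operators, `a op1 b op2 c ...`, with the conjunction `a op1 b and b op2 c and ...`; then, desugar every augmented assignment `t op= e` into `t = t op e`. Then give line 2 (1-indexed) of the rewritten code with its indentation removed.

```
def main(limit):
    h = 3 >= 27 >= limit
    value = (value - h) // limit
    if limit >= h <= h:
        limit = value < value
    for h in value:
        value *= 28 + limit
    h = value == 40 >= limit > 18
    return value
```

Transformed code:
def main(limit):
    h = 3 >= 27 and 27 >= limit
    value = (value - h) // limit
    if limit >= h and h <= h:
        limit = value < value
    for h in value:
        value = value * (28 + limit)
    h = value == 40 and 40 >= limit and (limit > 18)
    return value

h = 3 >= 27 and 27 >= limit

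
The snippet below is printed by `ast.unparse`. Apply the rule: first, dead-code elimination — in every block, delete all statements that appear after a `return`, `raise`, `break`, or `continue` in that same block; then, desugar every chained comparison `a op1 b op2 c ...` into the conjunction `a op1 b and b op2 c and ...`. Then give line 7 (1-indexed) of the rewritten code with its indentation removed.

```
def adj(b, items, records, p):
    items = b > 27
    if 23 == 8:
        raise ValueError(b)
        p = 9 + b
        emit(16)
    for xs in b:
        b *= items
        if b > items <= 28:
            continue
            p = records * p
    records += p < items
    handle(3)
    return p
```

Transformed code:
def adj(b, items, records, p):
    items = b > 27
    if 23 == 8:
        raise ValueError(b)
    for xs in b:
        b *= items
        if b > items and items <= 28:
            continue
    records += p < items
    handle(3)
    return p

if b > items and items <= 28:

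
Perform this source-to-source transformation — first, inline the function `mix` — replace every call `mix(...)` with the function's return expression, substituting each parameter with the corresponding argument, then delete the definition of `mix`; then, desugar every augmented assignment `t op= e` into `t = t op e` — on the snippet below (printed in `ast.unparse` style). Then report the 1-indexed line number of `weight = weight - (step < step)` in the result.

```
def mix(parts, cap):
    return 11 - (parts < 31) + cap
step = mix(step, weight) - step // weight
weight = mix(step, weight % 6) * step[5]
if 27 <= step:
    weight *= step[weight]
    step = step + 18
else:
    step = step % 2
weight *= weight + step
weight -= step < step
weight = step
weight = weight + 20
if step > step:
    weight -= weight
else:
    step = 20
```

9

Transformed code:
step = 11 - (step < 31) + weight - step // weight
weight = (11 - (step < 31) + weight % 6) * step[5]
if 27 <= step:
    weight = weight * step[weight]
    step = step + 18
else:
    step = step % 2
weight = weight * (weight + step)
weight = weight - (step < step)
weight = step
weight = weight + 20
if step > step:
    weight = weight - weight
else:
    step = 20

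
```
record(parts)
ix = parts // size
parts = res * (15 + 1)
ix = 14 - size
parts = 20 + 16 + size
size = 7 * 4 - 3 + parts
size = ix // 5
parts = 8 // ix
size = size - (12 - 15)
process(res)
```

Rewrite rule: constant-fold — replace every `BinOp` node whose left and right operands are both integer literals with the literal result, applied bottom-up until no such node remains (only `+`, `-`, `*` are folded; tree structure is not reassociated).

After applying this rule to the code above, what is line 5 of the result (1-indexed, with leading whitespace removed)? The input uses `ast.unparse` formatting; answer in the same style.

Transformed code:
record(parts)
ix = parts // size
parts = res * 16
ix = 14 - size
parts = 36 + size
size = 25 + parts
size = ix // 5
parts = 8 // ix
size = size - -3
process(res)

parts = 36 + size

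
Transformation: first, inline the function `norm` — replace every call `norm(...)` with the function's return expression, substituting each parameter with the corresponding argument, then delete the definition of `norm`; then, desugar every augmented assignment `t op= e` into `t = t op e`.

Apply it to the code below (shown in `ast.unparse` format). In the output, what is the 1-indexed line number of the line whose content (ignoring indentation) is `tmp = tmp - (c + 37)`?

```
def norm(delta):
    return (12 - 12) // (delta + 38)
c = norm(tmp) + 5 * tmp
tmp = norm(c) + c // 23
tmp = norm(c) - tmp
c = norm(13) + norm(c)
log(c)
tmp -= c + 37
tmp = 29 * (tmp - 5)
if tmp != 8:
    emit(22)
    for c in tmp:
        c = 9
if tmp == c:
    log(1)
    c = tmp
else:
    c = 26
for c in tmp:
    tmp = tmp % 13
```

Transformed code:
c = (12 - 12) // (tmp + 38) + 5 * tmp
tmp = (12 - 12) // (c + 38) + c // 23
tmp = (12 - 12) // (c + 38) - tmp
c = (12 - 12) // (13 + 38) + (12 - 12) // (c + 38)
log(c)
tmp = tmp - (c + 37)
tmp = 29 * (tmp - 5)
if tmp != 8:
    emit(22)
    for c in tmp:
        c = 9
if tmp == c:
    log(1)
    c = tmp
else:
    c = 26
for c in tmp:
    tmp = tmp % 13

6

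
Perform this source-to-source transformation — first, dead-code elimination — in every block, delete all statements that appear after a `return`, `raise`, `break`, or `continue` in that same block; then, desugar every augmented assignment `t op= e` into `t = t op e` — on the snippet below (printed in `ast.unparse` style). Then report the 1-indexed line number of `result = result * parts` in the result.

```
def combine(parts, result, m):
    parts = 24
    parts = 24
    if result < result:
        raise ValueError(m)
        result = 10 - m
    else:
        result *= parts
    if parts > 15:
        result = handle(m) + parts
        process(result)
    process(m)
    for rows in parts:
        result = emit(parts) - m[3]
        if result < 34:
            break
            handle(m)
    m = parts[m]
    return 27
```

7

Transformed code:
def combine(parts, result, m):
    parts = 24
    parts = 24
    if result < result:
        raise ValueError(m)
    else:
        result = result * parts
    if parts > 15:
        result = handle(m) + parts
        process(result)
    process(m)
    for rows in parts:
        result = emit(parts) - m[3]
        if result < 34:
            break
    m = parts[m]
    return 27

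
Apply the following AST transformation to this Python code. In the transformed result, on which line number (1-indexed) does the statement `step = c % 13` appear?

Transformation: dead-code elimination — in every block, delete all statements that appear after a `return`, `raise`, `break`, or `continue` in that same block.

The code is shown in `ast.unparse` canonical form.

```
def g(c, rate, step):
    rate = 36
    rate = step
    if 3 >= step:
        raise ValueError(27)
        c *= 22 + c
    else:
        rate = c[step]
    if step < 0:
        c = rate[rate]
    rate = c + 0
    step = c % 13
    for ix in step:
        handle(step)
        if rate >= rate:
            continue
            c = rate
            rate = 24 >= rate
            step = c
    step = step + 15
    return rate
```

11

Transformed code:
def g(c, rate, step):
    rate = 36
    rate = step
    if 3 >= step:
        raise ValueError(27)
    else:
        rate = c[step]
    if step < 0:
        c = rate[rate]
    rate = c + 0
    step = c % 13
    for ix in step:
        handle(step)
        if rate >= rate:
            continue
    step = step + 15
    return rate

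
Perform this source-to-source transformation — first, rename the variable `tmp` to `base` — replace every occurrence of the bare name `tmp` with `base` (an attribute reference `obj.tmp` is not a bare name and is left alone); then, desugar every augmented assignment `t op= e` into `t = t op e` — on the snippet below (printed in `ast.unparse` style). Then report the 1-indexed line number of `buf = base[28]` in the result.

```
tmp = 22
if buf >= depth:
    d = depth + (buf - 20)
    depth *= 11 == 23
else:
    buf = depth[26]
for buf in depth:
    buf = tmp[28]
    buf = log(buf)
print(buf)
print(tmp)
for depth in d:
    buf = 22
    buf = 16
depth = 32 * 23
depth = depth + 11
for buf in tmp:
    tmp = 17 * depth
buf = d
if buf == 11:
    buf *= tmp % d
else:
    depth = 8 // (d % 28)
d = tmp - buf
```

Transformed code:
base = 22
if buf >= depth:
    d = depth + (buf - 20)
    depth = depth * (11 == 23)
else:
    buf = depth[26]
for buf in depth:
    buf = base[28]
    buf = log(buf)
print(buf)
print(base)
for depth in d:
    buf = 22
    buf = 16
depth = 32 * 23
depth = depth + 11
for buf in base:
    base = 17 * depth
buf = d
if buf == 11:
    buf = buf * (base % d)
else:
    depth = 8 // (d % 28)
d = base - buf

8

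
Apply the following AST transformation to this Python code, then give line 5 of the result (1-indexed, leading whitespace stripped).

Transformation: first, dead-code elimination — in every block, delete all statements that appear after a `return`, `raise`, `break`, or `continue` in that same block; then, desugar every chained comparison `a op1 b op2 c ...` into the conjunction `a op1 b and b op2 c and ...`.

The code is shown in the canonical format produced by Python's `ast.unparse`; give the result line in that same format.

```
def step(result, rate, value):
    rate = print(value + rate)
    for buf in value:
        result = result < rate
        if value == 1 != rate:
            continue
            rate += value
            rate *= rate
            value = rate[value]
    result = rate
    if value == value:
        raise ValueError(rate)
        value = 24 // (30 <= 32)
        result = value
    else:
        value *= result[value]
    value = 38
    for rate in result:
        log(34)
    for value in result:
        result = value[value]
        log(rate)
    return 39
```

if value == 1 and 1 != rate:

Transformed code:
def step(result, rate, value):
    rate = print(value + rate)
    for buf in value:
        result = result < rate
        if value == 1 and 1 != rate:
            continue
    result = rate
    if value == value:
        raise ValueError(rate)
    else:
        value *= result[value]
    value = 38
    for rate in result:
        log(34)
    for value in result:
        result = value[value]
        log(rate)
    return 39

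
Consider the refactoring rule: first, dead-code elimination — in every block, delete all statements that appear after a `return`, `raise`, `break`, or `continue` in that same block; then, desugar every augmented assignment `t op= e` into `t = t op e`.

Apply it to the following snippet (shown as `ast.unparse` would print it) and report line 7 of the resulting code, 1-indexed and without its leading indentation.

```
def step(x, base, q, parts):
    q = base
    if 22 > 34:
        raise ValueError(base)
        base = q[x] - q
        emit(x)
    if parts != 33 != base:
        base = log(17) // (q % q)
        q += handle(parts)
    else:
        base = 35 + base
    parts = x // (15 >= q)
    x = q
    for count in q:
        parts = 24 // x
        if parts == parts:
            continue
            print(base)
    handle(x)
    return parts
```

Transformed code:
def step(x, base, q, parts):
    q = base
    if 22 > 34:
        raise ValueError(base)
    if parts != 33 != base:
        base = log(17) // (q % q)
        q = q + handle(parts)
    else:
        base = 35 + base
    parts = x // (15 >= q)
    x = q
    for count in q:
        parts = 24 // x
        if parts == parts:
            continue
    handle(x)
    return parts

q = q + handle(parts)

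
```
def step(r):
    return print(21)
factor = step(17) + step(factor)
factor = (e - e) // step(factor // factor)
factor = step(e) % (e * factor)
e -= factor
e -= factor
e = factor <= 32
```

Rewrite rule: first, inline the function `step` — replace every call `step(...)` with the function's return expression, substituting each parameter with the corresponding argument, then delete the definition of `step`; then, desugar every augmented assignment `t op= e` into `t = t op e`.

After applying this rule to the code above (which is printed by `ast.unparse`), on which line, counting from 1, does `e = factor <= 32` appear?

Transformed code:
factor = print(21) + print(21)
factor = (e - e) // print(21)
factor = print(21) % (e * factor)
e = e - factor
e = e - factor
e = factor <= 32

6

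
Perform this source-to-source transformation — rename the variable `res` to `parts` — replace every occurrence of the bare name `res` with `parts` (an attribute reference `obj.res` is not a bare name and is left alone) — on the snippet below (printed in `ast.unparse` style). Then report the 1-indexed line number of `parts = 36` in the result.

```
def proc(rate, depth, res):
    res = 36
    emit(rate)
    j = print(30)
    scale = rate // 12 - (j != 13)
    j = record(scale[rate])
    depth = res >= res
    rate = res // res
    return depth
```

2

Transformed code:
def proc(rate, depth, parts):
    parts = 36
    emit(rate)
    j = print(30)
    scale = rate // 12 - (j != 13)
    j = record(scale[rate])
    depth = parts >= parts
    rate = parts // parts
    return depth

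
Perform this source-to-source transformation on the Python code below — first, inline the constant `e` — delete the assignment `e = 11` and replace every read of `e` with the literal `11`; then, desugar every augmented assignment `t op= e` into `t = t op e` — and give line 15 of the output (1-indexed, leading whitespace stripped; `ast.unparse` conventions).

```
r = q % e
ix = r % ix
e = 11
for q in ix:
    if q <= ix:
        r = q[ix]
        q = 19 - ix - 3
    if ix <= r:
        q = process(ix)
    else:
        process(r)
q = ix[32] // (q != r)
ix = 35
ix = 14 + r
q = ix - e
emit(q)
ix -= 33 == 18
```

emit(q)

Transformed code:
r = q % 11
ix = r % ix
for q in ix:
    if q <= ix:
        r = q[ix]
        q = 19 - ix - 3
    if ix <= r:
        q = process(ix)
    else:
        process(r)
q = ix[32] // (q != r)
ix = 35
ix = 14 + r
q = ix - 11
emit(q)
ix = ix - (33 == 18)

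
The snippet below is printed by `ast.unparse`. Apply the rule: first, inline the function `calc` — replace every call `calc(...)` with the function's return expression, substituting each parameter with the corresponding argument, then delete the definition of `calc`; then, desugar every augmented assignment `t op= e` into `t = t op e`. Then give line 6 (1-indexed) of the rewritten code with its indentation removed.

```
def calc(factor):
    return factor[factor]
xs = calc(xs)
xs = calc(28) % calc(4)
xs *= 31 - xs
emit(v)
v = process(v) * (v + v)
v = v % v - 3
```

v = v % v - 3

Transformed code:
xs = xs[xs]
xs = 28[28] % 4[4]
xs = xs * (31 - xs)
emit(v)
v = process(v) * (v + v)
v = v % v - 3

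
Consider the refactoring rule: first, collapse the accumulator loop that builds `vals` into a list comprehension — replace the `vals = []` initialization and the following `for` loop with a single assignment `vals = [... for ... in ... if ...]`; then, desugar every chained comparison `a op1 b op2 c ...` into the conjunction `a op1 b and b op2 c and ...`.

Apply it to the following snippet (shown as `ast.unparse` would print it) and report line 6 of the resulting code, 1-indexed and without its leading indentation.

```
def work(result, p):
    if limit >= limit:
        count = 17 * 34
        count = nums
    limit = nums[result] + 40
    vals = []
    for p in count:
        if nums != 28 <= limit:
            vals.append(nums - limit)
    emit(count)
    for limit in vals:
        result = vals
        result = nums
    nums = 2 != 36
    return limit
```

vals = [nums - limit for p in count if nums != 28 and 28 <= limit]

Transformed code:
def work(result, p):
    if limit >= limit:
        count = 17 * 34
        count = nums
    limit = nums[result] + 40
    vals = [nums - limit for p in count if nums != 28 and 28 <= limit]
    emit(count)
    for limit in vals:
        result = vals
        result = nums
    nums = 2 != 36
    return limit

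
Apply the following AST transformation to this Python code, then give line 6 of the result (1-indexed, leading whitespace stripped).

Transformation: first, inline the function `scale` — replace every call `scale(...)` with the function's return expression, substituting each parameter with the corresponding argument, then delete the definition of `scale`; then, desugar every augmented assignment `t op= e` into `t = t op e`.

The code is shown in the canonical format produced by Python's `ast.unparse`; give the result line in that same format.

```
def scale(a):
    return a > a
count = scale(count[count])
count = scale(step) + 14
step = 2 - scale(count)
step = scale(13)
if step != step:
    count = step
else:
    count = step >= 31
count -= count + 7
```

Transformed code:
count = count[count] > count[count]
count = (step > step) + 14
step = 2 - (count > count)
step = 13 > 13
if step != step:
    count = step
else:
    count = step >= 31
count = count - (count + 7)

count = step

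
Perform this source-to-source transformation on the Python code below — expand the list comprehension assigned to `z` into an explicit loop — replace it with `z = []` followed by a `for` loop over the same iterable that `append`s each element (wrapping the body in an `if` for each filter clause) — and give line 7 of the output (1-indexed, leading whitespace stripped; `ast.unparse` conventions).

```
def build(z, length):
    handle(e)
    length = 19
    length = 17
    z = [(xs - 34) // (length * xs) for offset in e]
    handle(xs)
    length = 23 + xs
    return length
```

Transformed code:
def build(z, length):
    handle(e)
    length = 19
    length = 17
    z = []
    for offset in e:
        z.append((xs - 34) // (length * xs))
    handle(xs)
    length = 23 + xs
    return length

z.append((xs - 34) // (length * xs))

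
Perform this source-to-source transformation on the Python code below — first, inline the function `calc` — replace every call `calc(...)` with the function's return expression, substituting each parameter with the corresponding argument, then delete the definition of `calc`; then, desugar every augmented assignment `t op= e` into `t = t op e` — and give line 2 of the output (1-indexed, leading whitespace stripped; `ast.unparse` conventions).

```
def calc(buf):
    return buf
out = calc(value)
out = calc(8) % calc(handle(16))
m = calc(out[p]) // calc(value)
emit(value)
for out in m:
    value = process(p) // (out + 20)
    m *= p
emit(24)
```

out = 8 % handle(16)

Transformed code:
out = value
out = 8 % handle(16)
m = out[p] // value
emit(value)
for out in m:
    value = process(p) // (out + 20)
    m = m * p
emit(24)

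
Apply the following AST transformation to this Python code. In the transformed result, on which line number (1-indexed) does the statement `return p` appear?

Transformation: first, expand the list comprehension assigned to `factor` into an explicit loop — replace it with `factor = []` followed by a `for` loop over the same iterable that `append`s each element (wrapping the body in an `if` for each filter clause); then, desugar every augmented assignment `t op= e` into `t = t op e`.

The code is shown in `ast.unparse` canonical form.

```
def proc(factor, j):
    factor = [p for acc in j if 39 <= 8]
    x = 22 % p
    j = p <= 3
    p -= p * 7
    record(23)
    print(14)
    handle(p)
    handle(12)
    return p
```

Transformed code:
def proc(factor, j):
    factor = []
    for acc in j:
        if 39 <= 8:
            factor.append(p)
    x = 22 % p
    j = p <= 3
    p = p - p * 7
    record(23)
    print(14)
    handle(p)
    handle(12)
    return p

13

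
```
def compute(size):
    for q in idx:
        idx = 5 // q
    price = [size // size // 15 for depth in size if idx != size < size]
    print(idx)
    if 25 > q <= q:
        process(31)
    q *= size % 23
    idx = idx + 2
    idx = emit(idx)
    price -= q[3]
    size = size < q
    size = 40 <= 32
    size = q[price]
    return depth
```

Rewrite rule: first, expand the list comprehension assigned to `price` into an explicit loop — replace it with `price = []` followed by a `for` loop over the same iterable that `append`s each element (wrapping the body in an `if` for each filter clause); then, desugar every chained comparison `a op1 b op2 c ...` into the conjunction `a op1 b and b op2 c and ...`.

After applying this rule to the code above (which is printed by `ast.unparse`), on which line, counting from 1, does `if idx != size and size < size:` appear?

6

Transformed code:
def compute(size):
    for q in idx:
        idx = 5 // q
    price = []
    for depth in size:
        if idx != size and size < size:
            price.append(size // size // 15)
    print(idx)
    if 25 > q and q <= q:
        process(31)
    q *= size % 23
    idx = idx + 2
    idx = emit(idx)
    price -= q[3]
    size = size < q
    size = 40 <= 32
    size = q[price]
    return depth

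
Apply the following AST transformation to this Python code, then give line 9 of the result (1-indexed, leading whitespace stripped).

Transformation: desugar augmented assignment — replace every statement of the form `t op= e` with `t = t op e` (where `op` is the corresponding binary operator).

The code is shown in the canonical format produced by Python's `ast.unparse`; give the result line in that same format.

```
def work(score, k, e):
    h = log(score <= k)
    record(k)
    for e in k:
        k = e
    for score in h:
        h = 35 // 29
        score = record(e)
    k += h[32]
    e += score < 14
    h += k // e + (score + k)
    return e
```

k = k + h[32]

Transformed code:
def work(score, k, e):
    h = log(score <= k)
    record(k)
    for e in k:
        k = e
    for score in h:
        h = 35 // 29
        score = record(e)
    k = k + h[32]
    e = e + (score < 14)
    h = h + (k // e + (score + k))
    return e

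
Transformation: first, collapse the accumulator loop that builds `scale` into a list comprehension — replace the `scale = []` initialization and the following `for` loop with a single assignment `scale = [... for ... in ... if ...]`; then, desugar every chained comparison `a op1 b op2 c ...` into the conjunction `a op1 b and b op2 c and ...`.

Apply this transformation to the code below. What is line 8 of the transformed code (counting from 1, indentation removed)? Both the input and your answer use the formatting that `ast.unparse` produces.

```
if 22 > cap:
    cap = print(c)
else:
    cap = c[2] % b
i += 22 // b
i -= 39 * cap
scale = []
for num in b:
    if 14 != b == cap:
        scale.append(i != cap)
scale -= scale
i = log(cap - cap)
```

scale -= scale

Transformed code:
if 22 > cap:
    cap = print(c)
else:
    cap = c[2] % b
i += 22 // b
i -= 39 * cap
scale = [i != cap for num in b if 14 != b and b == cap]
scale -= scale
i = log(cap - cap)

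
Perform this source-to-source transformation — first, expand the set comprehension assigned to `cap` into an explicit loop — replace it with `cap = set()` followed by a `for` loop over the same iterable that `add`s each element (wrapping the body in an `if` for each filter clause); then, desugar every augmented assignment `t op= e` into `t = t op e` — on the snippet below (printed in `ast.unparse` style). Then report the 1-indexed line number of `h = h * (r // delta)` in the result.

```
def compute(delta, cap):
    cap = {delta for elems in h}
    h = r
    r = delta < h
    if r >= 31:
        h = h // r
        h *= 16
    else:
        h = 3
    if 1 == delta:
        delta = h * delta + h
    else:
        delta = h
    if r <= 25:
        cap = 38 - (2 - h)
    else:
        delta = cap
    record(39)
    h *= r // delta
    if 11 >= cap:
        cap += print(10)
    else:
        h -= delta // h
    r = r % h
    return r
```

21

Transformed code:
def compute(delta, cap):
    cap = set()
    for elems in h:
        cap.add(delta)
    h = r
    r = delta < h
    if r >= 31:
        h = h // r
        h = h * 16
    else:
        h = 3
    if 1 == delta:
        delta = h * delta + h
    else:
        delta = h
    if r <= 25:
        cap = 38 - (2 - h)
    else:
        delta = cap
    record(39)
    h = h * (r // delta)
    if 11 >= cap:
        cap = cap + print(10)
    else:
        h = h - delta // h
    r = r % h
    return r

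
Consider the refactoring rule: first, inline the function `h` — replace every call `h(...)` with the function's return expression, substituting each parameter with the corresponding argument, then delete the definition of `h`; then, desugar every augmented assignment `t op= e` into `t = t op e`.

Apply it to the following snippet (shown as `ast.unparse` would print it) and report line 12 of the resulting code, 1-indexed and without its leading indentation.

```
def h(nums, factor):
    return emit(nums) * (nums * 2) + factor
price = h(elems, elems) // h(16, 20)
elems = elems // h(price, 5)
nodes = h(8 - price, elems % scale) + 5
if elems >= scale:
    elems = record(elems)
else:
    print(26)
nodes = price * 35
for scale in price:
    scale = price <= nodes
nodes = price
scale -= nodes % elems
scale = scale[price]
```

Transformed code:
price = (emit(elems) * (elems * 2) + elems) // (emit(16) * (16 * 2) + 20)
elems = elems // (emit(price) * (price * 2) + 5)
nodes = emit(8 - price) * ((8 - price) * 2) + elems % scale + 5
if elems >= scale:
    elems = record(elems)
else:
    print(26)
nodes = price * 35
for scale in price:
    scale = price <= nodes
nodes = price
scale = scale - nodes % elems
scale = scale[price]

scale = scale - nodes % elems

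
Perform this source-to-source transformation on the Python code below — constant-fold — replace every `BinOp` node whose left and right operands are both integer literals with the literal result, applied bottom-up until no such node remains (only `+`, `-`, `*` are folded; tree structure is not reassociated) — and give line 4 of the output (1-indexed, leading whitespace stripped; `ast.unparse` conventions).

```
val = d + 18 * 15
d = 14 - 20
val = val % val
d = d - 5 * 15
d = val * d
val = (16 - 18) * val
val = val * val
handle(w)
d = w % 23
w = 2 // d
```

d = d - 75

Transformed code:
val = d + 270
d = -6
val = val % val
d = d - 75
d = val * d
val = -2 * val
val = val * val
handle(w)
d = w % 23
w = 2 // d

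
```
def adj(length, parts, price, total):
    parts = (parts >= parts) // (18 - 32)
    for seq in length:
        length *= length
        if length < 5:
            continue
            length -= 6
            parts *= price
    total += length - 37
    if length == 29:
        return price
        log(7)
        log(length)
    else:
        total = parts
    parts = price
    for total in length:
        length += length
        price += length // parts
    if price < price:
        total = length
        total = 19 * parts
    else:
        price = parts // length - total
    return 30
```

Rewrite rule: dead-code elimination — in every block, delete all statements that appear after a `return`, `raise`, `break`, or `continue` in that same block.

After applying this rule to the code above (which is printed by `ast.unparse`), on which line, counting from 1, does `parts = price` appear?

Transformed code:
def adj(length, parts, price, total):
    parts = (parts >= parts) // (18 - 32)
    for seq in length:
        length *= length
        if length < 5:
            continue
    total += length - 37
    if length == 29:
        return price
    else:
        total = parts
    parts = price
    for total in length:
        length += length
        price += length // parts
    if price < price:
        total = length
        total = 19 * parts
    else:
        price = parts // length - total
    return 30

12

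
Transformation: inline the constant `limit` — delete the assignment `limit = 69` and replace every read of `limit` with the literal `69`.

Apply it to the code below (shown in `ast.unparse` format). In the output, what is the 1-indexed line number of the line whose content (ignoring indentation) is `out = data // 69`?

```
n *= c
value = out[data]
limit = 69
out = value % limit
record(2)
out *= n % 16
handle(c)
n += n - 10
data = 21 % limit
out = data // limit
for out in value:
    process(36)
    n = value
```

Transformed code:
n *= c
value = out[data]
out = value % 69
record(2)
out *= n % 16
handle(c)
n += n - 10
data = 21 % 69
out = data // 69
for out in value:
    process(36)
    n = value

9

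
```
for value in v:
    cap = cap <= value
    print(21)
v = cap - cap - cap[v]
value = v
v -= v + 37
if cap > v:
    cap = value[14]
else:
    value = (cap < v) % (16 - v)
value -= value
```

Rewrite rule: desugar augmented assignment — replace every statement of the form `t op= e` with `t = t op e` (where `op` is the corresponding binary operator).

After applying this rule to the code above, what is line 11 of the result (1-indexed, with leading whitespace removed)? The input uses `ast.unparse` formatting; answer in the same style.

Transformed code:
for value in v:
    cap = cap <= value
    print(21)
v = cap - cap - cap[v]
value = v
v = v - (v + 37)
if cap > v:
    cap = value[14]
else:
    value = (cap < v) % (16 - v)
value = value - value

value = value - value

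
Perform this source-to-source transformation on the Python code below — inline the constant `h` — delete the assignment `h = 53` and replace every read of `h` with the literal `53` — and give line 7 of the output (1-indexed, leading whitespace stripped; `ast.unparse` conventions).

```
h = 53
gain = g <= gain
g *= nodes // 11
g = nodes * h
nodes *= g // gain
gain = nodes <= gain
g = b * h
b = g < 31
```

b = g < 31

Transformed code:
gain = g <= gain
g *= nodes // 11
g = nodes * 53
nodes *= g // gain
gain = nodes <= gain
g = b * 53
b = g < 31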